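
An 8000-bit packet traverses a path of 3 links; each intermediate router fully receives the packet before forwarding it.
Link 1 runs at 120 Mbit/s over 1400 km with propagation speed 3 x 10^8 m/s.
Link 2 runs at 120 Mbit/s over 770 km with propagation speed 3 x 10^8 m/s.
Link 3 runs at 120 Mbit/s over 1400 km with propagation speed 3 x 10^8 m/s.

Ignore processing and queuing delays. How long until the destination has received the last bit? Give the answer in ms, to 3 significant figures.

12.1 ms

Transmission delay per hop = L/R = 8000/120000000 = 0.0666667 ms; 3 hops → 0.2 ms.
Propagation delays (d/s per hop): 4.66667, 2.56667, 4.66667 ms; sum = 11.9 ms.
End-to-end = 12.1 ms.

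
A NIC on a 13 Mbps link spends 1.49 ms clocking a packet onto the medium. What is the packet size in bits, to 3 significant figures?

19400 bits

L = R × t_tx = 13000000 b/s × 0.00149 s = 19370 bits.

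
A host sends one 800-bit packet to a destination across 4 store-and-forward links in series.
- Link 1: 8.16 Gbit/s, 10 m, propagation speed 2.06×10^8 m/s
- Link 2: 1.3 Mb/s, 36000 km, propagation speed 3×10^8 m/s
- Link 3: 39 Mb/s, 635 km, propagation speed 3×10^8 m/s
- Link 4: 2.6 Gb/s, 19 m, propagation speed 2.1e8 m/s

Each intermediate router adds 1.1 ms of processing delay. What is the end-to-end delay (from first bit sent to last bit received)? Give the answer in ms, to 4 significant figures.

126.1 ms

Transmission delays (L/R per hop): 9.80392e-05, 0.615385, 0.0205128, 0.000307692 ms; sum = 0.636303 ms.
Propagation delays (d/s per hop): 4.85437e-05, 120, 2.11667, 9.04762e-05 ms; sum = 122.117 ms.
Processing at 3 router(s): 3 × 1.1 ms = 3.3 ms.
End-to-end = 126.1 ms.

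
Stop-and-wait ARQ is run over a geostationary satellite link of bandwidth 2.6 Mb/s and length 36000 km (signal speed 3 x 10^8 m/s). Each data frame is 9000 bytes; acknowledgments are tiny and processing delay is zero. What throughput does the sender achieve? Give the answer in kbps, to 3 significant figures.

269 kbps

t_tx = L/R = 72000/2600000 = 0.0276923 s.
t_prop = 36000000/300000000 = 0.12 s; RTT = 0.24 s.
Cycle = t_tx + RTT = 0.267692 s.
Throughput = L / cycle = 72000 / 0.267692 = 269 kbps.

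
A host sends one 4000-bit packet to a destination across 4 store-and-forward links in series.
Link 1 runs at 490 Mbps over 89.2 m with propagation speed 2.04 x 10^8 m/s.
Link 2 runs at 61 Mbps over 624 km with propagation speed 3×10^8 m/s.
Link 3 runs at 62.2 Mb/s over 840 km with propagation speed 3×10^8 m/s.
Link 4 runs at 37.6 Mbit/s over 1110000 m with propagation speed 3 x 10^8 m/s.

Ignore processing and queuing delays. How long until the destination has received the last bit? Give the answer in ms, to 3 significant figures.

Transmission delays (L/R per hop): 0.00816327, 0.0655738, 0.0643087, 0.106383 ms; sum = 0.244429 ms.
Propagation delays (d/s per hop): 0.000437255, 2.08, 2.8, 3.7 ms; sum = 8.58044 ms.
End-to-end = 8.82 ms.

8.82 ms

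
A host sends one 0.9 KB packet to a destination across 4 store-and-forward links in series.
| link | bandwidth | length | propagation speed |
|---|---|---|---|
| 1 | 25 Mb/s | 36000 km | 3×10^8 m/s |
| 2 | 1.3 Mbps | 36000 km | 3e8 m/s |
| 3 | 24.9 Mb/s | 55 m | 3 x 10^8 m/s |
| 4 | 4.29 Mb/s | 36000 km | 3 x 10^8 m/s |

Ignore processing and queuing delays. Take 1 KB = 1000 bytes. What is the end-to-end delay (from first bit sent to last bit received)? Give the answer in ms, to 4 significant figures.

367.8 ms

L = 7200 bits.
Transmission delays (L/R per hop): 0.288, 5.53846, 0.289157, 1.67832 ms; sum = 7.79394 ms.
Propagation delays (d/s per hop): 120, 120, 0.000183333, 120 ms; sum = 360 ms.
End-to-end = 367.8 ms.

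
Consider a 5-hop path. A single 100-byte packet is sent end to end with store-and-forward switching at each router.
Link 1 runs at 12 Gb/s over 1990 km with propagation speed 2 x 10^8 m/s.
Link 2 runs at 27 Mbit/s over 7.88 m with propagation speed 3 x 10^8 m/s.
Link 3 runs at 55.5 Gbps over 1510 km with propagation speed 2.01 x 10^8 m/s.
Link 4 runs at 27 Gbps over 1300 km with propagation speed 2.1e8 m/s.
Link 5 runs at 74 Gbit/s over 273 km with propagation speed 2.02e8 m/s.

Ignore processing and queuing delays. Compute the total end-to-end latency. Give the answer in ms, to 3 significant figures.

L = 100 × 8 = 800 bits.
Transmission delays (L/R per hop): 6.66667e-05, 0.0296296, 1.44144e-05, 2.96296e-05, 1.08108e-05 ms; sum = 0.0297512 ms.
Propagation delays (d/s per hop): 9.95, 2.62667e-05, 7.51244, 6.19048, 1.35149 ms; sum = 25.0044 ms.
End-to-end = 25.0 ms.

25.0 ms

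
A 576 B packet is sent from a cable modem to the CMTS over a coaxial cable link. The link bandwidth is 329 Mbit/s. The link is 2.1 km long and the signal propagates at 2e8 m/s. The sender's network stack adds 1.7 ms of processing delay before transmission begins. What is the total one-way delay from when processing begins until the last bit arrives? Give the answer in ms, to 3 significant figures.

L = 576 × 8 = 4608 bits.
Transmission delay = L/R = 4608 / 329000000 = 0.0140061 ms.
Propagation delay = d/s = 2100 m / 200000000 m/s = 0.0105 ms.
Plus processing delay 1.7 ms = 1.7 ms.
Total = 1.72 ms.

1.72 ms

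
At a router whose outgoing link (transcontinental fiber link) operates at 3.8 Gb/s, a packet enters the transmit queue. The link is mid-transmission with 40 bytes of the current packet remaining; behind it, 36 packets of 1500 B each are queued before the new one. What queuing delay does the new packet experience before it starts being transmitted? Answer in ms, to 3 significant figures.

Each queued packet: L/R = 12000/3800000000 = 0.00315789 ms.
36 queued → 0.113684 ms.
Plus remaining 320 bits of current packet: 8.42105e-05 ms.
Queuing delay = 0.114 ms.

0.114 ms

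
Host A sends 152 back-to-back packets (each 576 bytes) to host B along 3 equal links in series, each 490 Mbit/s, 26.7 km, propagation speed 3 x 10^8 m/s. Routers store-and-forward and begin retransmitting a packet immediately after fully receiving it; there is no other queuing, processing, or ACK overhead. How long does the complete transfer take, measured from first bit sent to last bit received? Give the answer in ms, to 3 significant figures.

1.72 ms

Per-hop transmission t_tx = L/R = 4608/490000000 = 0.00940408 ms.
Per-hop propagation t_prop = 26700/300000000 = 0.089 ms.
Pipeline fill: first packet needs 3·t_tx to clear all hops; remaining 151 packets each add one t_tx.
Total = (3+152-1)·t_tx + 3·t_prop = 154·0.00940408 + 3·0.089 = 1.72 ms.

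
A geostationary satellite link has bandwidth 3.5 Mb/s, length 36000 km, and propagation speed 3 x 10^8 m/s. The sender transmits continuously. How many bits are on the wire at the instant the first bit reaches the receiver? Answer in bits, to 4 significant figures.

420000 bits

Propagation delay = 36000000 / 300000000 = 0.12 s.
BDP = R × t_prop = 3500000 × 0.12 = 420000 bits.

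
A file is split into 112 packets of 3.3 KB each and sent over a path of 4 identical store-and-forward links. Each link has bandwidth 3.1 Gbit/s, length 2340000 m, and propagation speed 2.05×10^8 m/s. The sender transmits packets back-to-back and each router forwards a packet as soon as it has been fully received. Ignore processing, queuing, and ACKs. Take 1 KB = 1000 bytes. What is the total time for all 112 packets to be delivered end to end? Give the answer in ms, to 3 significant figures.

Per-hop transmission t_tx = L/R = 26400/3100000000 = 0.00851613 ms.
Per-hop propagation t_prop = 2340000/2.05e+08 = 11.4146 ms.
Pipeline fill: first packet needs 4·t_tx to clear all hops; remaining 111 packets each add one t_tx.
Total = (4+112-1)·t_tx + 4·t_prop = 115·0.00851613 + 4·11.4146 = 46.6 ms.

46.6 ms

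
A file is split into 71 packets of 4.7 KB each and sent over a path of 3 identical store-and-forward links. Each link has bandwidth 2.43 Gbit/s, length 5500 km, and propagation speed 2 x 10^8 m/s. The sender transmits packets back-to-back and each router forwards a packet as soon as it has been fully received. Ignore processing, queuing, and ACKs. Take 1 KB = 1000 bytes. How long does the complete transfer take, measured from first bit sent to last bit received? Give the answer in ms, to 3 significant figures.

Per-hop transmission t_tx = L/R = 37600/2430000000 = 0.0154733 ms.
Per-hop propagation t_prop = 5500000/200000000 = 27.5 ms.
Pipeline fill: first packet needs 3·t_tx to clear all hops; remaining 70 packets each add one t_tx.
Total = (3+71-1)·t_tx + 3·t_prop = 73·0.0154733 + 3·27.5 = 83.6 ms.

83.6 ms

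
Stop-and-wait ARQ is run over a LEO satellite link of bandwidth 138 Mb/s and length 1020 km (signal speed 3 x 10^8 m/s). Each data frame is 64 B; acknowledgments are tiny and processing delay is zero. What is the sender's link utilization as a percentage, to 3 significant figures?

0.0545 %

t_tx = L/R = 512/138000000 = 3.71014e-06 s.
t_prop = 1020000/300000000 = 0.0034 s; RTT = 0.0068 s.
Cycle = t_tx + RTT = 0.00680371 s.
Utilization = t_tx / cycle = 3.71014e-06/0.00680371 = 0.0545 %.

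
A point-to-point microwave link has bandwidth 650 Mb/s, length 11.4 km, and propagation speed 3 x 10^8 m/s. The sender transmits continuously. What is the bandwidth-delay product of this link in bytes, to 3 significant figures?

Propagation delay = 11400 / 300000000 = 3.8e-05 s.
BDP = R × t_prop = 650000000 × 3.8e-05 = 24700 bits.
In bytes: 24700/8 = 3090 bytes.

3090 bytes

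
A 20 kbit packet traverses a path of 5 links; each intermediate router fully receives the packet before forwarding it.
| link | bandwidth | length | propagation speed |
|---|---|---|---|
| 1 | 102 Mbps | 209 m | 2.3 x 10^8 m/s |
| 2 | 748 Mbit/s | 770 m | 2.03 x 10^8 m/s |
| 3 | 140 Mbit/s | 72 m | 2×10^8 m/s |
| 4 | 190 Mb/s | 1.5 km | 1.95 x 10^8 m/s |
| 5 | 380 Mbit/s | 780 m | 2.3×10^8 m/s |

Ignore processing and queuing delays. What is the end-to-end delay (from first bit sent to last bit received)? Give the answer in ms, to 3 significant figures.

L = 20000 bits.
Transmission delays (L/R per hop): 0.196078, 0.026738, 0.142857, 0.105263, 0.0526316 ms; sum = 0.523568 ms.
Propagation delays (d/s per hop): 0.000908696, 0.0037931, 0.00036, 0.00769231, 0.0033913 ms; sum = 0.0161454 ms.
End-to-end = 0.540 ms.

0.540 ms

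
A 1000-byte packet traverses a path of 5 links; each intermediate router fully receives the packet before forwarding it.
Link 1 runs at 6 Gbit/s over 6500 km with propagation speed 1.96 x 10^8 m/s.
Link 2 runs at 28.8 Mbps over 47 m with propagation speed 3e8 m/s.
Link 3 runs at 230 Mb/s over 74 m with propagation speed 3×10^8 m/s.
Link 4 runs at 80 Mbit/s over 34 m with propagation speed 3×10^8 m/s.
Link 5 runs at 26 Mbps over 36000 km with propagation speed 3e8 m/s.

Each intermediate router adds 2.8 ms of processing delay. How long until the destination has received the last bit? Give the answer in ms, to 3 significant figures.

165 ms

L = 1000 × 8 = 8000 bits.
Transmission delays (L/R per hop): 0.00133333, 0.277778, 0.0347826, 0.1, 0.307692 ms; sum = 0.721586 ms.
Propagation delays (d/s per hop): 33.1633, 0.000156667, 0.000246667, 0.000113333, 120 ms; sum = 153.164 ms.
Processing at 4 router(s): 4 × 2.8 ms = 11.2 ms.
End-to-end = 165 ms.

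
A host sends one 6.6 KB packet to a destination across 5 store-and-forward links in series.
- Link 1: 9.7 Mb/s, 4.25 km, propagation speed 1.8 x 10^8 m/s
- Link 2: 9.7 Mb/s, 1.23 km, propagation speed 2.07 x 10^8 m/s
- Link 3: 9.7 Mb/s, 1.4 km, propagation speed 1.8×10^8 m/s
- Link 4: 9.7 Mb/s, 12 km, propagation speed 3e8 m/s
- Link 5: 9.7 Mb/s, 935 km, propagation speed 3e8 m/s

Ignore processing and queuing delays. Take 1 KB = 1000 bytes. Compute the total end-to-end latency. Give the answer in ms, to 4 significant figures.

30.41 ms

L = 52800 bits.
Transmission delay per hop = L/R = 52800/9700000 = 5.4433 ms; 5 hops → 27.2165 ms.
Propagation delays (d/s per hop): 0.0236111, 0.00594203, 0.00777778, 0.04, 3.11667 ms; sum = 3.194 ms.
End-to-end = 30.41 ms.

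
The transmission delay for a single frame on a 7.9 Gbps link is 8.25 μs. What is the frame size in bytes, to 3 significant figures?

8150 bytes

L = R × t_tx = 7900000000 b/s × 8.25e-06 s = 65175 bits.
In bytes: 65175 / 8 = 8150 bytes.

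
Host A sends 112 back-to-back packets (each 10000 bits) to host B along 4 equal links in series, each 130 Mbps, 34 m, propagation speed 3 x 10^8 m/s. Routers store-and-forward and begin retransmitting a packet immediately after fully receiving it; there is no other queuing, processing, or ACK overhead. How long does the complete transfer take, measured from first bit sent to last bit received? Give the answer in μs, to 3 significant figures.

Per-hop transmission t_tx = L/R = 10000/130000000 = 76.9231 μs.
Per-hop propagation t_prop = 34/300000000 = 0.113333 μs.
Pipeline fill: first packet needs 4·t_tx to clear all hops; remaining 111 packets each add one t_tx.
Total = (4+112-1)·t_tx + 4·t_prop = 115·76.9231 + 4·0.113333 = 8850 μs.

8850 μs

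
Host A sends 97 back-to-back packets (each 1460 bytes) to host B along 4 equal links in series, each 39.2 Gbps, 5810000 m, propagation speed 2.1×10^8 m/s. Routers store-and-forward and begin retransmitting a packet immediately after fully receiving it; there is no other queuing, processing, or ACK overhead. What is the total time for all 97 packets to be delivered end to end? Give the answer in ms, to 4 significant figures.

Per-hop transmission t_tx = L/R = 11680/39200000000 = 0.000297959 ms.
Per-hop propagation t_prop = 5810000/210000000 = 27.6667 ms.
Pipeline fill: first packet needs 4·t_tx to clear all hops; remaining 96 packets each add one t_tx.
Total = (4+97-1)·t_tx + 4·t_prop = 100·0.000297959 + 4·27.6667 = 110.7 ms.

110.7 ms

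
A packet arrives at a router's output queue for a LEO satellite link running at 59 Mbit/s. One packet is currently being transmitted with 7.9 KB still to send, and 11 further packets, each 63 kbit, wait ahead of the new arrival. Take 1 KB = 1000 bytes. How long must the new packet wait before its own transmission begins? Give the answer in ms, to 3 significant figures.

Each queued packet: L/R = 63000/59000000 = 1.0678 ms.
11 queued → 11.7458 ms.
Plus remaining 63200 bits of current packet: 1.07119 ms.
Queuing delay = 12.8 ms.

12.8 ms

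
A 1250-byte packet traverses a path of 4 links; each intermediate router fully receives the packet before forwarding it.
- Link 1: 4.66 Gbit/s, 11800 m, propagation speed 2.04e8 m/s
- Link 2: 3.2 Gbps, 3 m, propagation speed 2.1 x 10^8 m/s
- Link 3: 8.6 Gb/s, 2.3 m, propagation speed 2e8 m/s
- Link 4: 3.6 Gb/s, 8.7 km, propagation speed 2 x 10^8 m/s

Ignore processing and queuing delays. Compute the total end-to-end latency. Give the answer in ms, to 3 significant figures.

0.111 ms

L = 1250 × 8 = 10000 bits.
Transmission delays (L/R per hop): 0.00214592, 0.003125, 0.00116279, 0.00277778 ms; sum = 0.00921149 ms.
Propagation delays (d/s per hop): 0.0578431, 1.42857e-05, 1.15e-05, 0.0435 ms; sum = 0.101369 ms.
End-to-end = 0.111 ms.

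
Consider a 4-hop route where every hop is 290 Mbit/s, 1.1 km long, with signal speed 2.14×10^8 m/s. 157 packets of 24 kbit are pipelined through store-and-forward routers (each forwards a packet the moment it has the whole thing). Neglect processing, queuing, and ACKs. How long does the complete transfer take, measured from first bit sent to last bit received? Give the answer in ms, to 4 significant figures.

Per-hop transmission t_tx = L/R = 24000/290000000 = 0.0827586 ms.
Per-hop propagation t_prop = 1100/214000000 = 0.00514019 ms.
Pipeline fill: first packet needs 4·t_tx to clear all hops; remaining 156 packets each add one t_tx.
Total = (4+157-1)·t_tx + 4·t_prop = 160·0.0827586 + 4·0.00514019 = 13.26 ms.

13.26 ms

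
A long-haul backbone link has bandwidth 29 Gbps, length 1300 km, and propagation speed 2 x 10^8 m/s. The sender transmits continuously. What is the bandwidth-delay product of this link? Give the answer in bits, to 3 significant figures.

189000000 bits

Propagation delay = 1300000 / 200000000 = 0.0065 s.
BDP = R × t_prop = 29000000000 × 0.0065 = 188500000 bits.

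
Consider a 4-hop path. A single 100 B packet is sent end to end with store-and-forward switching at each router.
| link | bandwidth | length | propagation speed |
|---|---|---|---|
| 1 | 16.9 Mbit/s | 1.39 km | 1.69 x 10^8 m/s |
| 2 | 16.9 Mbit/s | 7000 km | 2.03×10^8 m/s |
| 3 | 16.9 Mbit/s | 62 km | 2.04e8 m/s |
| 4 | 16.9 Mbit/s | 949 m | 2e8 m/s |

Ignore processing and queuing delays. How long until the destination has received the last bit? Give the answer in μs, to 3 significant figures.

L = 100 × 8 = 800 bits.
Transmission delay per hop = L/R = 800/16900000 = 47.3373 μs; 4 hops → 189.349 μs.
Propagation delays (d/s per hop): 8.22485, 34482.8, 303.922, 4.745 μs; sum = 34799.7 μs.
End-to-end = 35000 μs.

35000 μs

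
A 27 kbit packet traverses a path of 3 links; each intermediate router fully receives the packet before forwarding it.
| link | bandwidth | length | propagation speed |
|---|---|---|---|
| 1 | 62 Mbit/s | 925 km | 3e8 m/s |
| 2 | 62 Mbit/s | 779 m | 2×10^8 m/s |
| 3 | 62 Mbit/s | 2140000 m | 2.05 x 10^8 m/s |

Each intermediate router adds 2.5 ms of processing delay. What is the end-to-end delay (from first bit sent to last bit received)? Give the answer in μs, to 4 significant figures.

19830 μs

L = 27000 bits.
Transmission delay per hop = L/R = 27000/62000000 = 435.484 μs; 3 hops → 1306.45 μs.
Propagation delays (d/s per hop): 3083.33, 3.895, 10439 μs; sum = 13526.3 μs.
Processing at 2 router(s): 2 × 2.5 ms = 5000 μs.
End-to-end = 19830 μs.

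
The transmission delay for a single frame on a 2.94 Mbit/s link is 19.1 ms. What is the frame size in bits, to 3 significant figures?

L = R × t_tx = 2940000 b/s × 0.0191 s = 56154 bits.

56200 bits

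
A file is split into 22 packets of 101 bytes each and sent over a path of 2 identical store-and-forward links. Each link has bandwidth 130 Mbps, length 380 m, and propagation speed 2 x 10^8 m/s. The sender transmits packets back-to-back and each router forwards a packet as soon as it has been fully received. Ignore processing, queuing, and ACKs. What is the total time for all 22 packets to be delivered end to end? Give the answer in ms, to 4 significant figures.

0.1468 ms

Per-hop transmission t_tx = L/R = 808/130000000 = 0.00621538 ms.
Per-hop propagation t_prop = 380/200000000 = 0.0019 ms.
Pipeline fill: first packet needs 2·t_tx to clear all hops; remaining 21 packets each add one t_tx.
Total = (2+22-1)·t_tx + 2·t_prop = 23·0.00621538 + 2·0.0019 = 0.1468 ms.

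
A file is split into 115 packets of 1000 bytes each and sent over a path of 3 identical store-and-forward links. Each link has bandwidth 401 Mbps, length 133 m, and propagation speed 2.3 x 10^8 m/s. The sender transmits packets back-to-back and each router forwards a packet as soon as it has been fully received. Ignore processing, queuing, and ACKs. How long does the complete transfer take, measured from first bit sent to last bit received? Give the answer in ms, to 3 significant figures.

2.34 ms

Per-hop transmission t_tx = L/R = 8000/401000000 = 0.0199501 ms.
Per-hop propagation t_prop = 133/2.3e+08 = 0.000578261 ms.
Pipeline fill: first packet needs 3·t_tx to clear all hops; remaining 114 packets each add one t_tx.
Total = (3+115-1)·t_tx + 3·t_prop = 117·0.0199501 + 3·0.000578261 = 2.34 ms.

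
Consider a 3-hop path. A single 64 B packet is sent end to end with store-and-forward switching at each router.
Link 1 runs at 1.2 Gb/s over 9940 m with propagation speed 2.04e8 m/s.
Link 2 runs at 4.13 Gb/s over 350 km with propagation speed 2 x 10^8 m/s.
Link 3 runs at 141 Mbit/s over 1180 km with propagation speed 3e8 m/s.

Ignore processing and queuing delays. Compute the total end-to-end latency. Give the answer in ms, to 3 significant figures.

5.74 ms

L = 64 × 8 = 512 bits.
Transmission delays (L/R per hop): 0.000426667, 0.000123971, 0.00363121 ms; sum = 0.00418184 ms.
Propagation delays (d/s per hop): 0.0487255, 1.75, 3.93333 ms; sum = 5.73206 ms.
End-to-end = 5.74 ms.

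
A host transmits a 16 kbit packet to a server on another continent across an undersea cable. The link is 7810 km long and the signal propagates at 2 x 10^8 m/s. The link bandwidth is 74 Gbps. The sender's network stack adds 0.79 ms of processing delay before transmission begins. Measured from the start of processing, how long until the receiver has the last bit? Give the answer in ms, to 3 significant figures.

L = 16000 bits.
Transmission delay = L/R = 16000 / 74000000000 = 0.000216216 ms.
Propagation delay = d/s = 7810000 m / 200000000 m/s = 39.05 ms.
Plus processing delay 0.79 ms = 0.79 ms.
Total = 39.8 ms.

39.8 ms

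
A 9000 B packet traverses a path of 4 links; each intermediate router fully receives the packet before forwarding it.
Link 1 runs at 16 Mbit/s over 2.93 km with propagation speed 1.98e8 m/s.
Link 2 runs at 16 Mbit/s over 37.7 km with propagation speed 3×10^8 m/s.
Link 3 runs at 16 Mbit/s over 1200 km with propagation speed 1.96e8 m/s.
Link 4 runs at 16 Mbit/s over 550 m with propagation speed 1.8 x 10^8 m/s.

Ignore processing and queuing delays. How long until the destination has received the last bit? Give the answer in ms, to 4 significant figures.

24.27 ms

L = 9000 × 8 = 72000 bits.
Transmission delay per hop = L/R = 72000/16000000 = 4.5 ms; 4 hops → 18 ms.
Propagation delays (d/s per hop): 0.014798, 0.125667, 6.12245, 0.00305556 ms; sum = 6.26597 ms.
End-to-end = 24.27 ms.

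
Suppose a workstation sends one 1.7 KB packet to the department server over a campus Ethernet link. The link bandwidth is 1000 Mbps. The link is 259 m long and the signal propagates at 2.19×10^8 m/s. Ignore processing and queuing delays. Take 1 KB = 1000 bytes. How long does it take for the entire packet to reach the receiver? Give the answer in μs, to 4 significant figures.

L = 13600 bits.
Transmission delay = L/R = 13600 / 1000000000 = 13.6 μs.
Propagation delay = d/s = 259 m / 219000000 m/s = 1.18265 μs.
Total = 14.78 μs.

14.78 μs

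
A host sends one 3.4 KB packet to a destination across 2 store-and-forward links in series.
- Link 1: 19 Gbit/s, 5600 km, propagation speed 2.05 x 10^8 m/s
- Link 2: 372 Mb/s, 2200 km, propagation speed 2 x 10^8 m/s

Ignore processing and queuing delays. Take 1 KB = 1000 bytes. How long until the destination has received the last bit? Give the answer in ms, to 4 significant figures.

L = 27200 bits.
Transmission delays (L/R per hop): 0.00143158, 0.0731183 ms; sum = 0.0745499 ms.
Propagation delays (d/s per hop): 27.3171, 11 ms; sum = 38.3171 ms.
End-to-end = 38.39 ms.

38.39 ms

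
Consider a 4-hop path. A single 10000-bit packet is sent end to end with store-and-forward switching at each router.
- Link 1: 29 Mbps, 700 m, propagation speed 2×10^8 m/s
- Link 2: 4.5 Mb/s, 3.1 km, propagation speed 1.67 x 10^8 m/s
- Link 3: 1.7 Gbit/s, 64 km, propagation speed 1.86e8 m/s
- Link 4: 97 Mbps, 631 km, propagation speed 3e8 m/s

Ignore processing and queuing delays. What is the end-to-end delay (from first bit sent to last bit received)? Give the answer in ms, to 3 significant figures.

Transmission delays (L/R per hop): 0.344828, 2.22222, 0.00588235, 0.103093 ms; sum = 2.67602 ms.
Propagation delays (d/s per hop): 0.0035, 0.0185629, 0.344086, 2.10333 ms; sum = 2.46948 ms.
End-to-end = 5.15 ms.

5.15 ms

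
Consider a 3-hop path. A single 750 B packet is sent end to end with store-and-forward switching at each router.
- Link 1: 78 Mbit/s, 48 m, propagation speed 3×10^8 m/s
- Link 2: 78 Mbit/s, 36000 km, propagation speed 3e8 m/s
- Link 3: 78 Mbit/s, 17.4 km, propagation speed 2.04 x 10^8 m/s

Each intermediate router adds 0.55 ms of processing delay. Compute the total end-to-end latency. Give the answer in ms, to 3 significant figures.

121 ms

L = 750 × 8 = 6000 bits.
Transmission delay per hop = L/R = 6000/78000000 = 0.0769231 ms; 3 hops → 0.230769 ms.
Propagation delays (d/s per hop): 0.00016, 120, 0.0852941 ms; sum = 120.085 ms.
Processing at 2 router(s): 2 × 0.55 ms = 1.1 ms.
End-to-end = 121 ms.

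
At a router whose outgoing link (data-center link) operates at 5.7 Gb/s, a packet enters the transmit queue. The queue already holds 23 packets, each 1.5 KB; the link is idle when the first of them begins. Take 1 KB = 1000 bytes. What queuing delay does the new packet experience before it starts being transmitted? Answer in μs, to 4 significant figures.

Each queued packet: L/R = 12000/5700000000 = 2.10526 μs.
23 queued → 48.4211 μs.
Queuing delay = 48.42 μs.

48.42 μs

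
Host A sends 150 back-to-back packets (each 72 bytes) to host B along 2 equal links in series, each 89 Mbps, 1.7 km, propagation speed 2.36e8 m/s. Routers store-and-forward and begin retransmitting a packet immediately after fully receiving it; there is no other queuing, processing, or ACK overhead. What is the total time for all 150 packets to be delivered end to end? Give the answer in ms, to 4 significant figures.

Per-hop transmission t_tx = L/R = 576/89000000 = 0.00647191 ms.
Per-hop propagation t_prop = 1700/236000000 = 0.00720339 ms.
Pipeline fill: first packet needs 2·t_tx to clear all hops; remaining 149 packets each add one t_tx.
Total = (2+150-1)·t_tx + 2·t_prop = 151·0.00647191 + 2·0.00720339 = 0.9917 ms.

0.9917 ms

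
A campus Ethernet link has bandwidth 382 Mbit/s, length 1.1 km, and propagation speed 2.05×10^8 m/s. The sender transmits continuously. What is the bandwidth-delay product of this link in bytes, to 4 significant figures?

256.2 bytes

Propagation delay = 1100 / 2.05e+08 = 5.36585e-06 s.
BDP = R × t_prop = 382000000 × 5.36585e-06 = 2049.76 bits.
In bytes: 2049.76/8 = 256.2 bytes.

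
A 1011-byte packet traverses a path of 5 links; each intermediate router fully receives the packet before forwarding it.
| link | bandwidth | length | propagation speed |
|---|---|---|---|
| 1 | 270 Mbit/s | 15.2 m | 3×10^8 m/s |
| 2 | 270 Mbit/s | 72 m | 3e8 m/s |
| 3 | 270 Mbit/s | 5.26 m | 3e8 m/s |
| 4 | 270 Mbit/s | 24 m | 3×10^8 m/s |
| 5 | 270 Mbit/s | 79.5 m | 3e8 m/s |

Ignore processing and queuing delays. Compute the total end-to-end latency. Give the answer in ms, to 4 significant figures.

L = 1011 × 8 = 8088 bits.
Transmission delay per hop = L/R = 8088/270000000 = 0.0299556 ms; 5 hops → 0.149778 ms.
Propagation delays (d/s per hop): 5.06667e-05, 0.00024, 1.75333e-05, 8e-05, 0.000265 ms; sum = 0.0006532 ms.
End-to-end = 0.1504 ms.

0.1504 ms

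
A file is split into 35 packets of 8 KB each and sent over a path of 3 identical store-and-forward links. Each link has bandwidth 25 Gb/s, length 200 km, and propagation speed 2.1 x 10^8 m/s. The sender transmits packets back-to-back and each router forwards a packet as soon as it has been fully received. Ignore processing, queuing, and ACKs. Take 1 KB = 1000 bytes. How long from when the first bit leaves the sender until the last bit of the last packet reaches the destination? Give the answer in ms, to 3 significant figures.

2.95 ms

Per-hop transmission t_tx = L/R = 64000/25000000000 = 0.00256 ms.
Per-hop propagation t_prop = 200000/210000000 = 0.952381 ms.
Pipeline fill: first packet needs 3·t_tx to clear all hops; remaining 34 packets each add one t_tx.
Total = (3+35-1)·t_tx + 3·t_prop = 37·0.00256 + 3·0.952381 = 2.95 ms.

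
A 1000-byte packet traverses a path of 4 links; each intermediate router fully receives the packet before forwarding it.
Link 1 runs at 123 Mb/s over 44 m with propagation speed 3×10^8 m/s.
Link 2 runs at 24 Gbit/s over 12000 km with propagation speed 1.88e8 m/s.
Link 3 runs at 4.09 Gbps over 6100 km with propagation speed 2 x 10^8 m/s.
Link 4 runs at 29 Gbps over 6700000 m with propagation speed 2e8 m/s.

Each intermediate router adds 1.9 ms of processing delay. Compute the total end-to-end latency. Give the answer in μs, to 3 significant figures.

L = 1000 × 8 = 8000 bits.
Transmission delays (L/R per hop): 65.0407, 0.333333, 1.95599, 0.275862 μs; sum = 67.6058 μs.
Propagation delays (d/s per hop): 0.146667, 63829.8, 30500, 33500 μs; sum = 127830 μs.
Processing at 3 router(s): 3 × 1.9 ms = 5700 μs.
End-to-end = 134000 μs.

134000 μs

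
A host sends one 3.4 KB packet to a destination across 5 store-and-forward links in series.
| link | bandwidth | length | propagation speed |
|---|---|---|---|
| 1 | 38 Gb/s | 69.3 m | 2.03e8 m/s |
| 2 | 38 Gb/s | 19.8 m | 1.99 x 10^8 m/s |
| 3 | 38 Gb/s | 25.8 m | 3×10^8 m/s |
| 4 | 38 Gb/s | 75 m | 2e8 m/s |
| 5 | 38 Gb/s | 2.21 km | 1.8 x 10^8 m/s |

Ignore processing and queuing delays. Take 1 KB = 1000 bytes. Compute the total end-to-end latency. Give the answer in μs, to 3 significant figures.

L = 27200 bits.
Transmission delay per hop = L/R = 27200/38000000000 = 0.715789 μs; 5 hops → 3.57895 μs.
Propagation delays (d/s per hop): 0.341379, 0.0994975, 0.086, 0.375, 12.2778 μs; sum = 13.1797 μs.
End-to-end = 16.8 μs.

16.8 μs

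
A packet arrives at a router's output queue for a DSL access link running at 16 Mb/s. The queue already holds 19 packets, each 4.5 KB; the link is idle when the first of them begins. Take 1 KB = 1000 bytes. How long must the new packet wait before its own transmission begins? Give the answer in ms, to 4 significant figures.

Each queued packet: L/R = 36000/16000000 = 2.25 ms.
19 queued → 42.75 ms.
Queuing delay = 42.75 ms.

42.75 ms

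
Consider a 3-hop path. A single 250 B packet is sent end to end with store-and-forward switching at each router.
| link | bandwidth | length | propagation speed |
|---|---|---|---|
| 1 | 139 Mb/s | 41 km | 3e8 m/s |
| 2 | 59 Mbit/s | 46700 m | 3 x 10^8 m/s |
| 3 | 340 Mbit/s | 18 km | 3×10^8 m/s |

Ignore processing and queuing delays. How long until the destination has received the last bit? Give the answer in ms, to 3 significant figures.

L = 250 × 8 = 2000 bits.
Transmission delays (L/R per hop): 0.0143885, 0.0338983, 0.00588235 ms; sum = 0.0541691 ms.
Propagation delays (d/s per hop): 0.136667, 0.155667, 0.06 ms; sum = 0.352333 ms.
End-to-end = 0.407 ms.

0.407 ms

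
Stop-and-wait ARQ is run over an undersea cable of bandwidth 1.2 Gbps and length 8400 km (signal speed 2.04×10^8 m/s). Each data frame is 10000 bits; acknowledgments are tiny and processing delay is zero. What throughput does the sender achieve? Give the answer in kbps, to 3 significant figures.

t_tx = L/R = 10000/1200000000 = 8.33333e-06 s.
t_prop = 8400000/204000000 = 0.0411765 s; RTT = 0.0823529 s.
Cycle = t_tx + RTT = 0.0823613 s.
Throughput = L / cycle = 10000 / 0.0823613 = 121 kbps.

121 kbps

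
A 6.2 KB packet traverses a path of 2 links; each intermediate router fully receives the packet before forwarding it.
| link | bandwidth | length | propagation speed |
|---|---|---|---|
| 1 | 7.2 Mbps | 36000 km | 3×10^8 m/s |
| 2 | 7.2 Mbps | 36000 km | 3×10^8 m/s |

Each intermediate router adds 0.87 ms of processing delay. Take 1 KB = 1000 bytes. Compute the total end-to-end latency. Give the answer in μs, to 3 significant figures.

255000 μs

L = 49600 bits.
Transmission delay per hop = L/R = 49600/7200000 = 6888.89 μs; 2 hops → 13777.8 μs.
Propagation delays (d/s per hop): 120000, 120000 μs; sum = 240000 μs.
Processing at 1 router(s): 1 × 0.87 ms = 870 μs.
End-to-end = 255000 μs.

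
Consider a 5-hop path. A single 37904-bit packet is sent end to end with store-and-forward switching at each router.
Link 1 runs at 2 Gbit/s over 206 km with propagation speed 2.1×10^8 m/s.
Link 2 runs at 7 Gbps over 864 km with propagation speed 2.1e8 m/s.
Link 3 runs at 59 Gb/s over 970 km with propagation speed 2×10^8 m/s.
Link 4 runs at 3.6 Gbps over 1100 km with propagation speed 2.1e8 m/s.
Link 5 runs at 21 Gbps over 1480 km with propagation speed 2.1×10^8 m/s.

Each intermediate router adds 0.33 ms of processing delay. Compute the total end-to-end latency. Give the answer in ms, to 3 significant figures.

Transmission delays (L/R per hop): 0.018952, 0.00541486, 0.000642441, 0.0105289, 0.00180495 ms; sum = 0.0373431 ms.
Propagation delays (d/s per hop): 0.980952, 4.11429, 4.85, 5.2381, 7.04762 ms; sum = 22.231 ms.
Processing at 4 router(s): 4 × 0.33 ms = 1.32 ms.
End-to-end = 23.6 ms.

23.6 ms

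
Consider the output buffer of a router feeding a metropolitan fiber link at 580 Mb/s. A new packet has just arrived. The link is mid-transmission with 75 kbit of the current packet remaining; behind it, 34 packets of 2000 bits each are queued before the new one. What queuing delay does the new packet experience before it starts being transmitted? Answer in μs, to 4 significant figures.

246.6 μs

Each queued packet: L/R = 2000/580000000 = 3.44828 μs.
34 queued → 117.241 μs.
Plus remaining 75000 bits of current packet: 129.31 μs.
Queuing delay = 246.6 μs.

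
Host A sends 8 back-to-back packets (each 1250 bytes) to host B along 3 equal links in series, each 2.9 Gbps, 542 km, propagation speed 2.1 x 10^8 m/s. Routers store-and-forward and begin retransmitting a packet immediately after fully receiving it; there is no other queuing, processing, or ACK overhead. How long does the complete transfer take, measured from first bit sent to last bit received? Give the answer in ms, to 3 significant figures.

Per-hop transmission t_tx = L/R = 10000/2900000000 = 0.00344828 ms.
Per-hop propagation t_prop = 542000/210000000 = 2.58095 ms.
Pipeline fill: first packet needs 3·t_tx to clear all hops; remaining 7 packets each add one t_tx.
Total = (3+8-1)·t_tx + 3·t_prop = 10·0.00344828 + 3·2.58095 = 7.78 ms.

7.78 ms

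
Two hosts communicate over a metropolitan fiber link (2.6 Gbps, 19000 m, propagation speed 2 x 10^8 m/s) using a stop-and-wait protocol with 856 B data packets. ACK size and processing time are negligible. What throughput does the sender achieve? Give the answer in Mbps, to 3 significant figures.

35.5 Mbps

t_tx = L/R = 6848/2600000000 = 2.63385e-06 s.
t_prop = 19000/200000000 = 9.5e-05 s; RTT = 0.00019 s.
Cycle = t_tx + RTT = 0.000192634 s.
Throughput = L / cycle = 6848 / 0.000192634 = 35.5 Mbps.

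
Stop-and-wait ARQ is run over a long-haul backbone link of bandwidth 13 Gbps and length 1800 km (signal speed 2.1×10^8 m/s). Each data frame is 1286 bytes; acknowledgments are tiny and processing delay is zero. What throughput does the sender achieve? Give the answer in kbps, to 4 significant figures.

600.1 kbps

t_tx = L/R = 10288/13000000000 = 7.91385e-07 s.
t_prop = 1800000/210000000 = 0.00857143 s; RTT = 0.0171429 s.
Cycle = t_tx + RTT = 0.0171436 s.
Throughput = L / cycle = 10288 / 0.0171436 = 600.1 kbps.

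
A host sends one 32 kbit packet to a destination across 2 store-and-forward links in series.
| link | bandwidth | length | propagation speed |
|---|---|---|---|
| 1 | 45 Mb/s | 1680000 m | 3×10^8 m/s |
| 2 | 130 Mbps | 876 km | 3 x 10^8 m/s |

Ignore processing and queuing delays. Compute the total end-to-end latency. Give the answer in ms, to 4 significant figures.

L = 32000 bits.
Transmission delays (L/R per hop): 0.711111, 0.246154 ms; sum = 0.957265 ms.
Propagation delays (d/s per hop): 5.6, 2.92 ms; sum = 8.52 ms.
End-to-end = 9.477 ms.

9.477 ms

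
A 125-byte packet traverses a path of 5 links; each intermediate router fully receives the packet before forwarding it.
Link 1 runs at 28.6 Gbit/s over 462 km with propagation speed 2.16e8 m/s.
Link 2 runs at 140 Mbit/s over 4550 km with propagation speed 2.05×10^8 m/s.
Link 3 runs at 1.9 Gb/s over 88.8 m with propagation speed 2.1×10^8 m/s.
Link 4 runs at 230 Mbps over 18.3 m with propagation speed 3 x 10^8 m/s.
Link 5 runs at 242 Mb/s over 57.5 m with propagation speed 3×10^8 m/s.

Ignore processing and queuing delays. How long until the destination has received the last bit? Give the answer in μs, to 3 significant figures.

L = 125 × 8 = 1000 bits.
Transmission delays (L/R per hop): 0.034965, 7.14286, 0.526316, 4.34783, 4.13223 μs; sum = 16.1842 μs.
Propagation delays (d/s per hop): 2138.89, 22195.1, 0.422857, 0.061, 0.191667 μs; sum = 24334.7 μs.
End-to-end = 24400 μs.

24400 μs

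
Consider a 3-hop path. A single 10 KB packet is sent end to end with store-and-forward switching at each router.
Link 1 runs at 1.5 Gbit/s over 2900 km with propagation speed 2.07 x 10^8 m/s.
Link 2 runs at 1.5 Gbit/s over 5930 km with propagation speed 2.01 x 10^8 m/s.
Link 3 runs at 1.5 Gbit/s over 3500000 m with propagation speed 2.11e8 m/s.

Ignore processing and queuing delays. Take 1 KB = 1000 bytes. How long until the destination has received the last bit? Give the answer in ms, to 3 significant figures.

60.3 ms

L = 80000 bits.
Transmission delay per hop = L/R = 80000/1500000000 = 0.0533333 ms; 3 hops → 0.16 ms.
Propagation delays (d/s per hop): 14.0097, 29.5025, 16.5877 ms; sum = 60.0998 ms.
End-to-end = 60.3 ms.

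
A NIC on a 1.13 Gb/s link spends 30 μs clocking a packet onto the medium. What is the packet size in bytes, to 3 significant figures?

L = R × t_tx = 1130000000 b/s × 3e-05 s = 33900 bits.
In bytes: 33900 / 8 = 4240 bytes.

4240 bytes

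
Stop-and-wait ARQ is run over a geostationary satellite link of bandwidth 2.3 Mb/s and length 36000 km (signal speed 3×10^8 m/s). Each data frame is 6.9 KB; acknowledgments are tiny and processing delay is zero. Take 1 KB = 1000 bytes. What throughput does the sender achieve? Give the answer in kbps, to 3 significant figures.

209 kbps

t_tx = L/R = 55200/2300000 = 0.024 s.
t_prop = 36000000/300000000 = 0.12 s; RTT = 0.24 s.
Cycle = t_tx + RTT = 0.264 s.
Throughput = L / cycle = 55200 / 0.264 = 209 kbps.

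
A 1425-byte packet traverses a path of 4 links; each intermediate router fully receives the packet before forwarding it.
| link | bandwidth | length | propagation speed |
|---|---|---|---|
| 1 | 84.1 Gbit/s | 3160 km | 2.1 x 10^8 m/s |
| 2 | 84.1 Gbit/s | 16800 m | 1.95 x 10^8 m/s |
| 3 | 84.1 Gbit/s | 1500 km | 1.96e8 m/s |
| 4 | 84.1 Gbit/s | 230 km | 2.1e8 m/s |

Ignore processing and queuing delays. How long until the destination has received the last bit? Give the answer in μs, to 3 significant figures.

23900 μs

L = 1425 × 8 = 11400 bits.
Transmission delay per hop = L/R = 11400/84100000000 = 0.135553 μs; 4 hops → 0.542212 μs.
Propagation delays (d/s per hop): 15047.6, 86.1538, 7653.06, 1095.24 μs; sum = 23882.1 μs.
End-to-end = 23900 μs.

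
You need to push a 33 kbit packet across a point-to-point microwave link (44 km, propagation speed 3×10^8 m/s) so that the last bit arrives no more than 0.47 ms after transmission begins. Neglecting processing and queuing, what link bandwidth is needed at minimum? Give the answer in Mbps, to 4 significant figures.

Propagation delay = 44000 / 300000000 = 0.146667 ms.
Transmission budget = 0.47 − 0.146667 = 0.323333 ms.
R ≥ L / t_tx = 33000 bits / 0.000323333 s = 102.1 Mbps.

102.1 Mbps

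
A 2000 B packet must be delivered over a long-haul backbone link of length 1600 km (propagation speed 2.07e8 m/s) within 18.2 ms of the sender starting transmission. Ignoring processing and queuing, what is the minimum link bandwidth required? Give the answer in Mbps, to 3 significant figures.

L = 16000 bits.
Propagation delay = 1600000 / 2.07e+08 = 7.72947 ms.
Transmission budget = 18.2 − 7.72947 = 10.4705 ms.
R ≥ L / t_tx = 16000 bits / 0.0104705 s = 1.53 Mbps.

1.53 Mbps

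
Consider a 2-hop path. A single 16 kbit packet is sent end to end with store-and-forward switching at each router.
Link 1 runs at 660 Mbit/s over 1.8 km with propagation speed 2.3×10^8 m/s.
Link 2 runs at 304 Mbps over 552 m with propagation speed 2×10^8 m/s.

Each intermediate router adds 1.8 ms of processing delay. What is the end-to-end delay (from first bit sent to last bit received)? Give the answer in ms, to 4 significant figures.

L = 16000 bits.
Transmission delays (L/R per hop): 0.0242424, 0.0526316 ms; sum = 0.076874 ms.
Propagation delays (d/s per hop): 0.00782609, 0.00276 ms; sum = 0.0105861 ms.
Processing at 1 router(s): 1 × 1.8 ms = 1.8 ms.
End-to-end = 1.887 ms.

1.887 ms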